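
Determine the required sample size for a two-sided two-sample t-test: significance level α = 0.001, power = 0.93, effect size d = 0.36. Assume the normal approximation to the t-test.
n = 351 per group

Sample size formula (two-sample t-test, normal approximation):
n = 2 · ((z_{α/2} + z_β) / d)²

z_{α/2} = 3.291 (for α = 0.001, two-sided)
z_β = 1.476 (for power = 0.93)
d = 0.36

n = 2 · ((3.291 + 1.476) / 0.36)²
n = 2 · (13.242)²
n ≈ 350.70
Round up to the next whole number: n = 351 per group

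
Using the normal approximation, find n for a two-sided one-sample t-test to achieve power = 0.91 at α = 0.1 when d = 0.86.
n = 13

Sample size formula (one-sample t-test, normal approximation):
n = ((z_{α/2} + z_β) / d)²

z_{α/2} = 1.645 (for α = 0.1, two-sided)
z_β = 1.341 (for power = 0.91)
d = 0.86

n = ((1.645 + 1.341) / 0.86)²
n = (3.472)²
n ≈ 12.05
Round up to the next whole number: n = 13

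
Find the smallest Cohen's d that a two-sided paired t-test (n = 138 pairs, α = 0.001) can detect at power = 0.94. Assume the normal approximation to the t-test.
d ≈ 0.41

Minimum detectable effect (paired t-test, normal approximation):
d = (z_{α/2} + z_β) / √n
d = (3.291 + 1.555) / √138
d = 4.845 / 11.747
d ≈ 0.41

By Cohen's convention (0.2 small / 0.5 medium / 0.8 large): small effect.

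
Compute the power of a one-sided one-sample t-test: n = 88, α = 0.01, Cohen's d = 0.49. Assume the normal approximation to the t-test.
Power ≈ 0.99

Power calculation (one-sample t-test, normal approximation):
z_β = d · √n - z_α
z_β = 0.49 · √88 - 2.326
z_β = 0.49 · 9.381 - 2.326
z_β = 2.270

Power = Φ(z_β) = Φ(2.270) ≈ 0.988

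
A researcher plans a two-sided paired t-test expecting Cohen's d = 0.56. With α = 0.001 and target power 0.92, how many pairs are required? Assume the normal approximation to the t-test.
n = 71 pairs

Sample size formula (paired t-test, normal approximation):
n = ((z_{α/2} + z_β) / d)²

z_{α/2} = 3.291 (for α = 0.001, two-sided)
z_β = 1.405 (for power = 0.92)
d = 0.56

n = ((3.291 + 1.405) / 0.56)²
n = (8.386)²
n ≈ 70.32
Round up to the next whole number: n = 71 pairs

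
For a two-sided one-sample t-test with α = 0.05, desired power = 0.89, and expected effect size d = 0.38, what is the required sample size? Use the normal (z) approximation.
n = 71

Sample size formula (one-sample t-test, normal approximation):
n = ((z_{α/2} + z_β) / d)²

z_{α/2} = 1.960 (for α = 0.05, two-sided)
z_β = 1.227 (for power = 0.89)
d = 0.38

n = ((1.960 + 1.227) / 0.38)²
n = (8.387)²
n ≈ 70.34
Round up to the next whole number: n = 71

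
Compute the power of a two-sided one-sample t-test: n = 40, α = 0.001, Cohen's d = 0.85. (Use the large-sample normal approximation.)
Power ≈ 0.98

Power calculation (one-sample t-test, normal approximation):
z_β = d · √n - z_{α/2}
z_β = 0.85 · √40 - 3.291
z_β = 0.85 · 6.325 - 3.291
z_β = 2.085

Power = Φ(z_β) = Φ(2.085) ≈ 0.981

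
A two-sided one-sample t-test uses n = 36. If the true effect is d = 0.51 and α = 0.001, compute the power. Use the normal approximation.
Power ≈ 0.41

Power calculation (one-sample t-test, normal approximation):
z_β = d · √n - z_{α/2}
z_β = 0.51 · √36 - 3.291
z_β = 0.51 · 6.000 - 3.291
z_β = -0.231

Power = Φ(z_β) = Φ(-0.231) ≈ 0.409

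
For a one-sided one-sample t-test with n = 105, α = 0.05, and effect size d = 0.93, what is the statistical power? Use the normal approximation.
Power ≈ 1.00

Power calculation (one-sample t-test, normal approximation):
z_β = d · √n - z_α
z_β = 0.93 · √105 - 1.645
z_β = 0.93 · 10.247 - 1.645
z_β = 7.885

Power = Φ(z_β) = Φ(7.885) ≈ 1.000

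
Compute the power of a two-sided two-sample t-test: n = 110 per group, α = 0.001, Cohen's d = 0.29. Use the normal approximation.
Power ≈ 0.13

Power calculation (two-sample t-test, normal approximation):
z_β = d · √(n/2) - z_{α/2}
z_β = 0.29 · √(110/2) - 3.291
z_β = 0.29 · 7.416 - 3.291
z_β = -1.140

Power = Φ(z_β) = Φ(-1.140) ≈ 0.127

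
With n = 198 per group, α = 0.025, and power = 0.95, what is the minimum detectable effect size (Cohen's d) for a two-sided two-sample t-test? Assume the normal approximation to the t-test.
d ≈ 0.39

Minimum detectable effect (two-sample t-test, normal approximation):
d = (z_{α/2} + z_β) / √(n/2)
d = (2.241 + 1.645) / √(198/2)
d = 3.886 / 9.950
d ≈ 0.39

By Cohen's convention (0.2 small / 0.5 medium / 0.8 large): small effect.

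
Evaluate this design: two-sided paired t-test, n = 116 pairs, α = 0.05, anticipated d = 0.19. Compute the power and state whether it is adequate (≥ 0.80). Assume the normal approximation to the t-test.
Power ≈ 0.53; the study is underpowered (power < 0.80)

Power calculation (paired t-test, normal approximation):
z_β = d · √n - z_{α/2}
z_β = 0.19 · √116 - 1.960
z_β = 0.19 · 10.770 - 1.960
z_β = 0.086

Power = Φ(z_β) = Φ(0.086) ≈ 0.534

Effect size d = 0.19 is very small by Cohen's convention (0.2/0.5/0.8).

Threshold: power ≥ 0.80 is conventionally adequate.
Power ≈ 0.53 → the study is underpowered (power < 0.80).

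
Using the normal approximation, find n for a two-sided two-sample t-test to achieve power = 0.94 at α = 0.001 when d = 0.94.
n = 54 per group

Sample size formula (two-sample t-test, normal approximation):
n = 2 · ((z_{α/2} + z_β) / d)²

z_{α/2} = 3.291 (for α = 0.001, two-sided)
z_β = 1.555 (for power = 0.94)
d = 0.94

n = 2 · ((3.291 + 1.555) / 0.94)²
n = 2 · (5.155)²
n ≈ 53.15
Round up to the next whole number: n = 54 per group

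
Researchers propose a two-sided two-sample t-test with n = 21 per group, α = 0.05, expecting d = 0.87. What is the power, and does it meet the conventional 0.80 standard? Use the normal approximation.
Power ≈ 0.80; the study is adequately powered (power ≥ 0.80)

Power calculation (two-sample t-test, normal approximation):
z_β = d · √(n/2) - z_{α/2}
z_β = 0.87 · √(21/2) - 1.960
z_β = 0.87 · 3.240 - 1.960
z_β = 0.859

Power = Φ(z_β) = Φ(0.859) ≈ 0.805

Effect size d = 0.87 is large by Cohen's convention (0.2/0.5/0.8).

Threshold: power ≥ 0.80 is conventionally adequate.
Power ≈ 0.80 → the study is adequately powered (power ≥ 0.80).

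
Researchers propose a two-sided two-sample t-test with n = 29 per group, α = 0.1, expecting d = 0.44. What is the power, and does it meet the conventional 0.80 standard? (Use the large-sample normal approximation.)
Power ≈ 0.51; the study is underpowered (power < 0.80)

Power calculation (two-sample t-test, normal approximation):
z_β = d · √(n/2) - z_{α/2}
z_β = 0.44 · √(29/2) - 1.645
z_β = 0.44 · 3.808 - 1.645
z_β = 0.031

Power = Φ(z_β) = Φ(0.031) ≈ 0.512

Effect size d = 0.44 is small by Cohen's convention (0.2/0.5/0.8).

Threshold: power ≥ 0.80 is conventionally adequate.
Power ≈ 0.51 → the study is underpowered (power < 0.80).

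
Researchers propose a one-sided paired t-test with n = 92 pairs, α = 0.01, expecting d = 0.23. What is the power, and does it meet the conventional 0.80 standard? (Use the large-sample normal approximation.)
Power ≈ 0.45; the study is underpowered (power < 0.80)

Power calculation (paired t-test, normal approximation):
z_β = d · √n - z_α
z_β = 0.23 · √92 - 2.326
z_β = 0.23 · 9.592 - 2.326
z_β = -0.120

Power = Φ(z_β) = Φ(-0.120) ≈ 0.452

Effect size d = 0.23 is small by Cohen's convention (0.2/0.5/0.8).

Threshold: power ≥ 0.80 is conventionally adequate.
Power ≈ 0.45 → the study is underpowered (power < 0.80).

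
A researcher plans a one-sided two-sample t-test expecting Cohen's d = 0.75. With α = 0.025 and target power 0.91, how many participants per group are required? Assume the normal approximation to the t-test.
n = 39 per group

Sample size formula (two-sample t-test, normal approximation):
n = 2 · ((z_α + z_β) / d)²

z_α = 1.960 (for α = 0.025, one-sided)
z_β = 1.341 (for power = 0.91)
d = 0.75

n = 2 · ((1.960 + 1.341) / 0.75)²
n = 2 · (4.401)²
n ≈ 38.74
Round up to the next whole number: n = 39 per group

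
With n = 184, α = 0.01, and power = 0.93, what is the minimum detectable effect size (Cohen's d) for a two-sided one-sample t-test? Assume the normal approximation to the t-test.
d ≈ 0.30

Minimum detectable effect (one-sample t-test, normal approximation):
d = (z_{α/2} + z_β) / √n
d = (2.576 + 1.476) / √184
d = 4.052 / 13.565
d ≈ 0.30

By Cohen's convention (0.2 small / 0.5 medium / 0.8 large): small effect.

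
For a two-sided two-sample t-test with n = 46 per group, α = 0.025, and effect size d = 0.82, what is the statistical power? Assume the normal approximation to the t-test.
Power ≈ 0.95

Power calculation (two-sample t-test, normal approximation):
z_β = d · √(n/2) - z_{α/2}
z_β = 0.82 · √(46/2) - 2.241
z_β = 0.82 · 4.796 - 2.241
z_β = 1.691

Power = Φ(z_β) = Φ(1.691) ≈ 0.955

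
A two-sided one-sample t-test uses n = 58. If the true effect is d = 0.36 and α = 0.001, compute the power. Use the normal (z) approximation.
Power ≈ 0.29

Power calculation (one-sample t-test, normal approximation):
z_β = d · √n - z_{α/2}
z_β = 0.36 · √58 - 3.291
z_β = 0.36 · 7.616 - 3.291
z_β = -0.549

Power = Φ(z_β) = Φ(-0.549) ≈ 0.292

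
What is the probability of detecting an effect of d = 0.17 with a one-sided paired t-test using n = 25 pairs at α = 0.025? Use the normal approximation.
Power ≈ 0.13

Power calculation (paired t-test, normal approximation):
z_β = d · √n - z_α
z_β = 0.17 · √25 - 1.960
z_β = 0.17 · 5.000 - 1.960
z_β = -1.110

Power = Φ(z_β) = Φ(-1.110) ≈ 0.134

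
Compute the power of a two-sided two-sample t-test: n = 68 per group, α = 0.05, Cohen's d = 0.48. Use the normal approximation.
Power ≈ 0.80

Power calculation (two-sample t-test, normal approximation):
z_β = d · √(n/2) - z_{α/2}
z_β = 0.48 · √(68/2) - 1.960
z_β = 0.48 · 5.831 - 1.960
z_β = 0.839

Power = Φ(z_β) = Φ(0.839) ≈ 0.799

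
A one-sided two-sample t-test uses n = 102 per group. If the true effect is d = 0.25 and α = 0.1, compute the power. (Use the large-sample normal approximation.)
Power ≈ 0.69

Power calculation (two-sample t-test, normal approximation):
z_β = d · √(n/2) - z_α
z_β = 0.25 · √(102/2) - 1.282
z_β = 0.25 · 7.141 - 1.282
z_β = 0.504

Power = Φ(z_β) = Φ(0.504) ≈ 0.693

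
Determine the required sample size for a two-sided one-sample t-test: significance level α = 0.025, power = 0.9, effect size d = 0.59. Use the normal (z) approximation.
n = 36

Sample size formula (one-sample t-test, normal approximation):
n = ((z_{α/2} + z_β) / d)²

z_{α/2} = 2.241 (for α = 0.025, two-sided)
z_β = 1.282 (for power = 0.9)
d = 0.59

n = ((2.241 + 1.282) / 0.59)²
n = (5.971)²
n ≈ 35.65
Round up to the next whole number: n = 36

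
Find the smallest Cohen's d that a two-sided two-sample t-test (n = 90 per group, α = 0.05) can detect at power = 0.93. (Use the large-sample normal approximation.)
d ≈ 0.51

Minimum detectable effect (two-sample t-test, normal approximation):
d = (z_{α/2} + z_β) / √(n/2)
d = (1.960 + 1.476) / √(90/2)
d = 3.436 / 6.708
d ≈ 0.51

By Cohen's convention (0.2 small / 0.5 medium / 0.8 large): medium effect.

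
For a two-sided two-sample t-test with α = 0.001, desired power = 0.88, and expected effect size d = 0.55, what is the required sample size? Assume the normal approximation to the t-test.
n = 132 per group

Sample size formula (two-sample t-test, normal approximation):
n = 2 · ((z_{α/2} + z_β) / d)²

z_{α/2} = 3.291 (for α = 0.001, two-sided)
z_β = 1.175 (for power = 0.88)
d = 0.55

n = 2 · ((3.291 + 1.175) / 0.55)²
n = 2 · (8.120)²
n ≈ 131.87
Round up to the next whole number: n = 132 per group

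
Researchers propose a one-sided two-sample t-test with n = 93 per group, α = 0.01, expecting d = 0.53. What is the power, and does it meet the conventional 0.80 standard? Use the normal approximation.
Power ≈ 0.90; the study is adequately powered (power ≥ 0.80)

Power calculation (two-sample t-test, normal approximation):
z_β = d · √(n/2) - z_α
z_β = 0.53 · √(93/2) - 2.326
z_β = 0.53 · 6.819 - 2.326
z_β = 1.288

Power = Φ(z_β) = Φ(1.288) ≈ 0.901

Effect size d = 0.53 is medium by Cohen's convention (0.2/0.5/0.8).

Threshold: power ≥ 0.80 is conventionally adequate.
Power ≈ 0.90 → the study is adequately powered (power ≥ 0.80).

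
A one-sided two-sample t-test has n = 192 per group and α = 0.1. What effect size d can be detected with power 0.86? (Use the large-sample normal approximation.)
d ≈ 0.24

Minimum detectable effect (two-sample t-test, normal approximation):
d = (z_α + z_β) / √(n/2)
d = (1.282 + 1.080) / √(192/2)
d = 2.362 / 9.798
d ≈ 0.24

By Cohen's convention (0.2 small / 0.5 medium / 0.8 large): small effect.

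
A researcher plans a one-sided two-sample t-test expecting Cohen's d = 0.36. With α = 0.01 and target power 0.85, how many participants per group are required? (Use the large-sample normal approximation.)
n = 175 per group

Sample size formula (two-sample t-test, normal approximation):
n = 2 · ((z_α + z_β) / d)²

z_α = 2.326 (for α = 0.01, one-sided)
z_β = 1.036 (for power = 0.85)
d = 0.36

n = 2 · ((2.326 + 1.036) / 0.36)²
n = 2 · (9.339)²
n ≈ 174.43
Round up to the next whole number: n = 175 per group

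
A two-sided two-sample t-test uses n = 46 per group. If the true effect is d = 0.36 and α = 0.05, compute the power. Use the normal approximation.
Power ≈ 0.41

Power calculation (two-sample t-test, normal approximation):
z_β = d · √(n/2) - z_{α/2}
z_β = 0.36 · √(46/2) - 1.960
z_β = 0.36 · 4.796 - 1.960
z_β = -0.233

Power = Φ(z_β) = Φ(-0.233) ≈ 0.408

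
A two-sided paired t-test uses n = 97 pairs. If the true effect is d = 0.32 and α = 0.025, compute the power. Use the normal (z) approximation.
Power ≈ 0.82

Power calculation (paired t-test, normal approximation):
z_β = d · √n - z_{α/2}
z_β = 0.32 · √97 - 2.241
z_β = 0.32 · 9.849 - 2.241
z_β = 0.910

Power = Φ(z_β) = Φ(0.910) ≈ 0.819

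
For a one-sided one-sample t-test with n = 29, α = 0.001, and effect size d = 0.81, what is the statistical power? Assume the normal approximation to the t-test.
Power ≈ 0.90

Power calculation (one-sample t-test, normal approximation):
z_β = d · √n - z_α
z_β = 0.81 · √29 - 3.090
z_β = 0.81 · 5.385 - 3.090
z_β = 1.272

Power = Φ(z_β) = Φ(1.272) ≈ 0.898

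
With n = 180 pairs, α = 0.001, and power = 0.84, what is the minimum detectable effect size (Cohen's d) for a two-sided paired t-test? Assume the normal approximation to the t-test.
d ≈ 0.32

Minimum detectable effect (paired t-test, normal approximation):
d = (z_{α/2} + z_β) / √n
d = (3.291 + 0.994) / √180
d = 4.285 / 13.416
d ≈ 0.32

By Cohen's convention (0.2 small / 0.5 medium / 0.8 large): small effect.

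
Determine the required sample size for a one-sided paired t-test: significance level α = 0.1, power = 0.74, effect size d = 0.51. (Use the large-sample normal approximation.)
n = 15 pairs

Sample size formula (paired t-test, normal approximation):
n = ((z_α + z_β) / d)²

z_α = 1.282 (for α = 0.1, one-sided)
z_β = 0.643 (for power = 0.74)
d = 0.51

n = ((1.282 + 0.643) / 0.51)²
n = (3.775)²
n ≈ 14.25
Round up to the next whole number: n = 15 pairs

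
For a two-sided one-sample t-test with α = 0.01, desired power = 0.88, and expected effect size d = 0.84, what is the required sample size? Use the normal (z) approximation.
n = 20

Sample size formula (one-sample t-test, normal approximation):
n = ((z_{α/2} + z_β) / d)²

z_{α/2} = 2.576 (for α = 0.01, two-sided)
z_β = 1.175 (for power = 0.88)
d = 0.84

n = ((2.576 + 1.175) / 0.84)²
n = (4.465)²
n ≈ 19.94
Round up to the next whole number: n = 20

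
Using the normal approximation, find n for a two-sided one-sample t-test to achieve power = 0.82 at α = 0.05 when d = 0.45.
n = 41

Sample size formula (one-sample t-test, normal approximation):
n = ((z_{α/2} + z_β) / d)²

z_{α/2} = 1.960 (for α = 0.05, two-sided)
z_β = 0.915 (for power = 0.82)
d = 0.45

n = ((1.960 + 0.915) / 0.45)²
n = (6.389)²
n ≈ 40.82
Round up to the next whole number: n = 41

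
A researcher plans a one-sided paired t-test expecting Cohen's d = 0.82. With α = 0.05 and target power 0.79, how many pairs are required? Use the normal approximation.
n = 9 pairs

Sample size formula (paired t-test, normal approximation):
n = ((z_α + z_β) / d)²

z_α = 1.645 (for α = 0.05, one-sided)
z_β = 0.806 (for power = 0.79)
d = 0.82

n = ((1.645 + 0.806) / 0.82)²
n = (2.989)²
n ≈ 8.93
Round up to the next whole number: n = 9 pairs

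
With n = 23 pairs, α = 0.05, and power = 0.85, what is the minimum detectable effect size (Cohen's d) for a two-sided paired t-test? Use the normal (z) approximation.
d ≈ 0.62

Minimum detectable effect (paired t-test, normal approximation):
d = (z_{α/2} + z_β) / √n
d = (1.960 + 1.036) / √23
d = 2.996 / 4.796
d ≈ 0.62

By Cohen's convention (0.2 small / 0.5 medium / 0.8 large): medium effect.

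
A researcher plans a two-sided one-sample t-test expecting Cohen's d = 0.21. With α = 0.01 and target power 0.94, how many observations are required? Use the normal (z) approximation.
n = 387

Sample size formula (one-sample t-test, normal approximation):
n = ((z_{α/2} + z_β) / d)²

z_{α/2} = 2.576 (for α = 0.01, two-sided)
z_β = 1.555 (for power = 0.94)
d = 0.21

n = ((2.576 + 1.555) / 0.21)²
n = (19.671)²
n ≈ 386.95
Round up to the next whole number: n = 387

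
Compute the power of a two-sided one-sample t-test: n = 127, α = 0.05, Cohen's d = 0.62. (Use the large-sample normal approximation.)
Power ≈ 1.00

Power calculation (one-sample t-test, normal approximation):
z_β = d · √n - z_{α/2}
z_β = 0.62 · √127 - 1.960
z_β = 0.62 · 11.269 - 1.960
z_β = 5.027

Power = Φ(z_β) = Φ(5.027) ≈ 1.000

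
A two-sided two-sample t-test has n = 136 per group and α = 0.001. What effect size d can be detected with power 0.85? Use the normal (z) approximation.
d ≈ 0.52

Minimum detectable effect (two-sample t-test, normal approximation):
d = (z_{α/2} + z_β) / √(n/2)
d = (3.291 + 1.036) / √(136/2)
d = 4.327 / 8.246
d ≈ 0.52

By Cohen's convention (0.2 small / 0.5 medium / 0.8 large): medium effect.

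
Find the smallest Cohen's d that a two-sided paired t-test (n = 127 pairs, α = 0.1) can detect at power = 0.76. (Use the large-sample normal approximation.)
d ≈ 0.21

Minimum detectable effect (paired t-test, normal approximation):
d = (z_{α/2} + z_β) / √n
d = (1.645 + 0.706) / √127
d = 2.351 / 11.269
d ≈ 0.21

By Cohen's convention (0.2 small / 0.5 medium / 0.8 large): small effect.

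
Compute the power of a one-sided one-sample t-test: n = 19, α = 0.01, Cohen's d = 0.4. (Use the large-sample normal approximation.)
Power ≈ 0.28

Power calculation (one-sample t-test, normal approximation):
z_β = d · √n - z_α
z_β = 0.4 · √19 - 2.326
z_β = 0.4 · 4.359 - 2.326
z_β = -0.583

Power = Φ(z_β) = Φ(-0.583) ≈ 0.280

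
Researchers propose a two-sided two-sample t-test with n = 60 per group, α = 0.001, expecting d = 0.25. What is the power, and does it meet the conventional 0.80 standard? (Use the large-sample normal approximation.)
Power ≈ 0.03; the study is underpowered (power < 0.80)

Power calculation (two-sample t-test, normal approximation):
z_β = d · √(n/2) - z_{α/2}
z_β = 0.25 · √(60/2) - 3.291
z_β = 0.25 · 5.477 - 3.291
z_β = -1.921

Power = Φ(z_β) = Φ(-1.921) ≈ 0.027

Effect size d = 0.25 is small by Cohen's convention (0.2/0.5/0.8).

Threshold: power ≥ 0.80 is conventionally adequate.
Power ≈ 0.03 → the study is underpowered (power < 0.80).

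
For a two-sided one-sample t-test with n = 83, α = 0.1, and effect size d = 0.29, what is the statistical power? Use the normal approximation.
Power ≈ 0.84

Power calculation (one-sample t-test, normal approximation):
z_β = d · √n - z_{α/2}
z_β = 0.29 · √83 - 1.645
z_β = 0.29 · 9.110 - 1.645
z_β = 0.997

Power = Φ(z_β) = Φ(0.997) ≈ 0.841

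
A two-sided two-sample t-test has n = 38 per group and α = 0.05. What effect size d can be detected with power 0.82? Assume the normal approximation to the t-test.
d ≈ 0.66

Minimum detectable effect (two-sample t-test, normal approximation):
d = (z_{α/2} + z_β) / √(n/2)
d = (1.960 + 0.915) / √(38/2)
d = 2.875 / 4.359
d ≈ 0.66

By Cohen's convention (0.2 small / 0.5 medium / 0.8 large): medium effect.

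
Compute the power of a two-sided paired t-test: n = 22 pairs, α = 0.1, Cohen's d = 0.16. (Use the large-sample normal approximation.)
Power ≈ 0.19

Power calculation (paired t-test, normal approximation):
z_β = d · √n - z_{α/2}
z_β = 0.16 · √22 - 1.645
z_β = 0.16 · 4.690 - 1.645
z_β = -0.894

Power = Φ(z_β) = Φ(-0.894) ≈ 0.186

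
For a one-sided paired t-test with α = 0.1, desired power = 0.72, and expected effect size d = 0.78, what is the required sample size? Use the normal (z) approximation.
n = 6 pairs

Sample size formula (paired t-test, normal approximation):
n = ((z_α + z_β) / d)²

z_α = 1.282 (for α = 0.1, one-sided)
z_β = 0.583 (for power = 0.72)
d = 0.78

n = ((1.282 + 0.583) / 0.78)²
n = (2.391)²
n ≈ 5.72
Round up to the next whole number: n = 6 pairs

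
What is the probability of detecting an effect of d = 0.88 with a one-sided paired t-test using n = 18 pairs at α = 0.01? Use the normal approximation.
Power ≈ 0.92

Power calculation (paired t-test, normal approximation):
z_β = d · √n - z_α
z_β = 0.88 · √18 - 2.326
z_β = 0.88 · 4.243 - 2.326
z_β = 1.407

Power = Φ(z_β) = Φ(1.407) ≈ 0.920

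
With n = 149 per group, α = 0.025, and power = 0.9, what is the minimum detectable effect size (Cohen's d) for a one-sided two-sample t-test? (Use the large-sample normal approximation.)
d ≈ 0.38

Minimum detectable effect (two-sample t-test, normal approximation):
d = (z_α + z_β) / √(n/2)
d = (1.960 + 1.282) / √(149/2)
d = 3.242 / 8.631
d ≈ 0.38

By Cohen's convention (0.2 small / 0.5 medium / 0.8 large): small effect.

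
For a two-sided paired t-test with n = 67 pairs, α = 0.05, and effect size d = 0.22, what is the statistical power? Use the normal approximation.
Power ≈ 0.44

Power calculation (paired t-test, normal approximation):
z_β = d · √n - z_{α/2}
z_β = 0.22 · √67 - 1.960
z_β = 0.22 · 8.185 - 1.960
z_β = -0.159

Power = Φ(z_β) = Φ(-0.159) ≈ 0.437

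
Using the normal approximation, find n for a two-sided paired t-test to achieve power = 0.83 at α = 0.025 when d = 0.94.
n = 12 pairs

Sample size formula (paired t-test, normal approximation):
n = ((z_{α/2} + z_β) / d)²

z_{α/2} = 2.241 (for α = 0.025, two-sided)
z_β = 0.954 (for power = 0.83)
d = 0.94

n = ((2.241 + 0.954) / 0.94)²
n = (3.399)²
n ≈ 11.55
Round up to the next whole number: n = 12 pairs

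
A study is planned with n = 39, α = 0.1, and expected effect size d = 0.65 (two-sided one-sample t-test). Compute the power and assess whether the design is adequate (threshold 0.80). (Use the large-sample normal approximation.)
Power ≈ 0.99; the study is adequately powered (power ≥ 0.80)

Power calculation (one-sample t-test, normal approximation):
z_β = d · √n - z_{α/2}
z_β = 0.65 · √39 - 1.645
z_β = 0.65 · 6.245 - 1.645
z_β = 2.414

Power = Φ(z_β) = Φ(2.414) ≈ 0.992

Effect size d = 0.65 is medium by Cohen's convention (0.2/0.5/0.8).

Threshold: power ≥ 0.80 is conventionally adequate.
Power ≈ 0.99 → the study is adequately powered (power ≥ 0.80).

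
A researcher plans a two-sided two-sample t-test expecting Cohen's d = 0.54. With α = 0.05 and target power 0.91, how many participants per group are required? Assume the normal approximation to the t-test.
n = 75 per group

Sample size formula (two-sample t-test, normal approximation):
n = 2 · ((z_{α/2} + z_β) / d)²

z_{α/2} = 1.960 (for α = 0.05, two-sided)
z_β = 1.341 (for power = 0.91)
d = 0.54

n = 2 · ((1.960 + 1.341) / 0.54)²
n = 2 · (6.113)²
n ≈ 74.74
Round up to the next whole number: n = 75 per group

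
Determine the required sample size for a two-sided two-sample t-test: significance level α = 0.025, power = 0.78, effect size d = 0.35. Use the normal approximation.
n = 149 per group

Sample size formula (two-sample t-test, normal approximation):
n = 2 · ((z_{α/2} + z_β) / d)²

z_{α/2} = 2.241 (for α = 0.025, two-sided)
z_β = 0.772 (for power = 0.78)
d = 0.35

n = 2 · ((2.241 + 0.772) / 0.35)²
n = 2 · (8.609)²
n ≈ 148.23
Round up to the next whole number: n = 149 per group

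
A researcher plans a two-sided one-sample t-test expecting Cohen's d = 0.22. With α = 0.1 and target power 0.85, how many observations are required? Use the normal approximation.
n = 149

Sample size formula (one-sample t-test, normal approximation):
n = ((z_{α/2} + z_β) / d)²

z_{α/2} = 1.645 (for α = 0.1, two-sided)
z_β = 1.036 (for power = 0.85)
d = 0.22

n = ((1.645 + 1.036) / 0.22)²
n = (12.186)²
n ≈ 148.50
Round up to the next whole number: n = 149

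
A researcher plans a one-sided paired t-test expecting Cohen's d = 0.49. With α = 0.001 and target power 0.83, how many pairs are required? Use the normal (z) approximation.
n = 69 pairs

Sample size formula (paired t-test, normal approximation):
n = ((z_α + z_β) / d)²

z_α = 3.090 (for α = 0.001, one-sided)
z_β = 0.954 (for power = 0.83)
d = 0.49

n = ((3.090 + 0.954) / 0.49)²
n = (8.253)²
n ≈ 68.11
Round up to the next whole number: n = 69 pairs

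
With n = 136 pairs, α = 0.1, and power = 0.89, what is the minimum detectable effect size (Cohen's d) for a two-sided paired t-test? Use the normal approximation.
d ≈ 0.25

Minimum detectable effect (paired t-test, normal approximation):
d = (z_{α/2} + z_β) / √n
d = (1.645 + 1.227) / √136
d = 2.871 / 11.662
d ≈ 0.25

By Cohen's convention (0.2 small / 0.5 medium / 0.8 large): small effect.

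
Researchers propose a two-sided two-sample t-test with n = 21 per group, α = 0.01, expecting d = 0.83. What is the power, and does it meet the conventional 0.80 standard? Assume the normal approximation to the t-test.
Power ≈ 0.55; the study is underpowered (power < 0.80)

Power calculation (two-sample t-test, normal approximation):
z_β = d · √(n/2) - z_{α/2}
z_β = 0.83 · √(21/2) - 2.576
z_β = 0.83 · 3.240 - 2.576
z_β = 0.114

Power = Φ(z_β) = Φ(0.114) ≈ 0.545

Effect size d = 0.83 is large by Cohen's convention (0.2/0.5/0.8).

Threshold: power ≥ 0.80 is conventionally adequate.
Power ≈ 0.55 → the study is underpowered (power < 0.80).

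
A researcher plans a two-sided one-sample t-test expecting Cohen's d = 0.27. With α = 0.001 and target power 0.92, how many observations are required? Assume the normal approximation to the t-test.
n = 303

Sample size formula (one-sample t-test, normal approximation):
n = ((z_{α/2} + z_β) / d)²

z_{α/2} = 3.291 (for α = 0.001, two-sided)
z_β = 1.405 (for power = 0.92)
d = 0.27

n = ((3.291 + 1.405) / 0.27)²
n = (17.393)²
n ≈ 302.52
Round up to the next whole number: n = 303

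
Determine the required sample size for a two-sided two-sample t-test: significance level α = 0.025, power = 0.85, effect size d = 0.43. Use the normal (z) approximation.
n = 117 per group

Sample size formula (two-sample t-test, normal approximation):
n = 2 · ((z_{α/2} + z_β) / d)²

z_{α/2} = 2.241 (for α = 0.025, two-sided)
z_β = 1.036 (for power = 0.85)
d = 0.43

n = 2 · ((2.241 + 1.036) / 0.43)²
n = 2 · (7.621)²
n ≈ 116.16
Round up to the next whole number: n = 117 per group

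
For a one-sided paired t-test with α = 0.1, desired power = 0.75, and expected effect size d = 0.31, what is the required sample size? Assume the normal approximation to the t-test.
n = 40 pairs

Sample size formula (paired t-test, normal approximation):
n = ((z_α + z_β) / d)²

z_α = 1.282 (for α = 0.1, one-sided)
z_β = 0.674 (for power = 0.75)
d = 0.31

n = ((1.282 + 0.674) / 0.31)²
n = (6.310)²
n ≈ 39.82
Round up to the next whole number: n = 40 pairs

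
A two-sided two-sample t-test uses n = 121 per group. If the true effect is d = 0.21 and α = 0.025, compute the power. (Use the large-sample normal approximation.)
Power ≈ 0.27

Power calculation (two-sample t-test, normal approximation):
z_β = d · √(n/2) - z_{α/2}
z_β = 0.21 · √(121/2) - 2.241
z_β = 0.21 · 7.778 - 2.241
z_β = -0.608

Power = Φ(z_β) = Φ(-0.608) ≈ 0.272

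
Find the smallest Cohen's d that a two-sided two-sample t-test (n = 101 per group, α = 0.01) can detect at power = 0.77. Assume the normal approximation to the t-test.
d ≈ 0.47

Minimum detectable effect (two-sample t-test, normal approximation):
d = (z_{α/2} + z_β) / √(n/2)
d = (2.576 + 0.739) / √(101/2)
d = 3.315 / 7.106
d ≈ 0.47

By Cohen's convention (0.2 small / 0.5 medium / 0.8 large): small effect.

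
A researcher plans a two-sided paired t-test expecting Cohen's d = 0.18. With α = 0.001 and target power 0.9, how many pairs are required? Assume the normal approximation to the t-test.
n = 646 pairs

Sample size formula (paired t-test, normal approximation):
n = ((z_{α/2} + z_β) / d)²

z_{α/2} = 3.291 (for α = 0.001, two-sided)
z_β = 1.282 (for power = 0.9)
d = 0.18

n = ((3.291 + 1.282) / 0.18)²
n = (25.406)²
n ≈ 645.46
Round up to the next whole number: n = 646 pairs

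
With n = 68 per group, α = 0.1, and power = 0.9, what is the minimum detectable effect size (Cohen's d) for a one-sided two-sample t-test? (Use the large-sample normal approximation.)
d ≈ 0.44

Minimum detectable effect (two-sample t-test, normal approximation):
d = (z_α + z_β) / √(n/2)
d = (1.282 + 1.282) / √(68/2)
d = 2.563 / 5.831
d ≈ 0.44

By Cohen's convention (0.2 small / 0.5 medium / 0.8 large): small effect.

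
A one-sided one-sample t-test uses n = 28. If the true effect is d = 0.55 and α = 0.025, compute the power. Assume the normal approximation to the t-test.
Power ≈ 0.83

Power calculation (one-sample t-test, normal approximation):
z_β = d · √n - z_α
z_β = 0.55 · √28 - 1.960
z_β = 0.55 · 5.292 - 1.960
z_β = 0.950

Power = Φ(z_β) = Φ(0.950) ≈ 0.829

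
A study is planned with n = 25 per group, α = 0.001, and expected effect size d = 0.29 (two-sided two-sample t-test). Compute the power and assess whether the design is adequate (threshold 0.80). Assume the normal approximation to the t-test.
Power ≈ 0.01; the study is underpowered (power < 0.80)

Power calculation (two-sample t-test, normal approximation):
z_β = d · √(n/2) - z_{α/2}
z_β = 0.29 · √(25/2) - 3.291
z_β = 0.29 · 3.536 - 3.291
z_β = -2.265

Power = Φ(z_β) = Φ(-2.265) ≈ 0.012

Effect size d = 0.29 is small by Cohen's convention (0.2/0.5/0.8).

Threshold: power ≥ 0.80 is conventionally adequate.
Power ≈ 0.01 → the study is underpowered (power < 0.80).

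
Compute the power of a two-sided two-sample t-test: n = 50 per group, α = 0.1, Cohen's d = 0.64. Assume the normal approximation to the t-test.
Power ≈ 0.94

Power calculation (two-sample t-test, normal approximation):
z_β = d · √(n/2) - z_{α/2}
z_β = 0.64 · √(50/2) - 1.645
z_β = 0.64 · 5.000 - 1.645
z_β = 1.555

Power = Φ(z_β) = Φ(1.555) ≈ 0.940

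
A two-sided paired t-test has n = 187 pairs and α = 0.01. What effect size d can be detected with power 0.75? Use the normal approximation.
d ≈ 0.24

Minimum detectable effect (paired t-test, normal approximation):
d = (z_{α/2} + z_β) / √n
d = (2.576 + 0.674) / √187
d = 3.250 / 13.675
d ≈ 0.24

By Cohen's convention (0.2 small / 0.5 medium / 0.8 large): small effect.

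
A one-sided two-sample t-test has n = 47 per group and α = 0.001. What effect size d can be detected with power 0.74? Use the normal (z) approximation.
d ≈ 0.77

Minimum detectable effect (two-sample t-test, normal approximation):
d = (z_α + z_β) / √(n/2)
d = (3.090 + 0.643) / √(47/2)
d = 3.734 / 4.848
d ≈ 0.77

By Cohen's convention (0.2 small / 0.5 medium / 0.8 large): medium effect.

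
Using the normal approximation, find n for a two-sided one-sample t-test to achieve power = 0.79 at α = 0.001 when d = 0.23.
n = 318

Sample size formula (one-sample t-test, normal approximation):
n = ((z_{α/2} + z_β) / d)²

z_{α/2} = 3.291 (for α = 0.001, two-sided)
z_β = 0.806 (for power = 0.79)
d = 0.23

n = ((3.291 + 0.806) / 0.23)²
n = (17.813)²
n ≈ 317.30
Round up to the next whole number: n = 318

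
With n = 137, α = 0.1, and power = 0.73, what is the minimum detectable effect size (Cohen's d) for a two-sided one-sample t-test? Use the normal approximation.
d ≈ 0.19

Minimum detectable effect (one-sample t-test, normal approximation):
d = (z_{α/2} + z_β) / √n
d = (1.645 + 0.613) / √137
d = 2.258 / 11.705
d ≈ 0.19

By Cohen's convention (0.2 small / 0.5 medium / 0.8 large): very small effect.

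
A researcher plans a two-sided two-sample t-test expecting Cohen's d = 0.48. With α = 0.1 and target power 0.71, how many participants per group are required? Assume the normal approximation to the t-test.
n = 42 per group

Sample size formula (two-sample t-test, normal approximation):
n = 2 · ((z_{α/2} + z_β) / d)²

z_{α/2} = 1.645 (for α = 0.1, two-sided)
z_β = 0.553 (for power = 0.71)
d = 0.48

n = 2 · ((1.645 + 0.553) / 0.48)²
n = 2 · (4.579)²
n ≈ 41.93
Round up to the next whole number: n = 42 per group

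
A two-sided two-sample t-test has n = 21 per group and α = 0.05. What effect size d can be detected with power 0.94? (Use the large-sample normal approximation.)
d ≈ 1.08

Minimum detectable effect (two-sample t-test, normal approximation):
d = (z_{α/2} + z_β) / √(n/2)
d = (1.960 + 1.555) / √(21/2)
d = 3.515 / 3.240
d ≈ 1.08

By Cohen's convention (0.2 small / 0.5 medium / 0.8 large): large effect.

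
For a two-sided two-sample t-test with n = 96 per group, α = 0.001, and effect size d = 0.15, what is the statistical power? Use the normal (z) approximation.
Power ≈ 0.01

Power calculation (two-sample t-test, normal approximation):
z_β = d · √(n/2) - z_{α/2}
z_β = 0.15 · √(96/2) - 3.291
z_β = 0.15 · 6.928 - 3.291
z_β = -2.251

Power = Φ(z_β) = Φ(-2.251) ≈ 0.012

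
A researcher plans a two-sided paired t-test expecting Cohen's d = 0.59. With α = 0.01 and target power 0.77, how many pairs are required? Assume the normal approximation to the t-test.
n = 32 pairs

Sample size formula (paired t-test, normal approximation):
n = ((z_{α/2} + z_β) / d)²

z_{α/2} = 2.576 (for α = 0.01, two-sided)
z_β = 0.739 (for power = 0.77)
d = 0.59

n = ((2.576 + 0.739) / 0.59)²
n = (5.619)²
n ≈ 31.57
Round up to the next whole number: n = 32 pairs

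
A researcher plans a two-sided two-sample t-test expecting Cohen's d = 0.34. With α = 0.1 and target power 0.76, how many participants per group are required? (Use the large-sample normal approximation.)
n = 96 per group

Sample size formula (two-sample t-test, normal approximation):
n = 2 · ((z_{α/2} + z_β) / d)²

z_{α/2} = 1.645 (for α = 0.1, two-sided)
z_β = 0.706 (for power = 0.76)
d = 0.34

n = 2 · ((1.645 + 0.706) / 0.34)²
n = 2 · (6.915)²
n ≈ 95.63
Round up to the next whole number: n = 96 per group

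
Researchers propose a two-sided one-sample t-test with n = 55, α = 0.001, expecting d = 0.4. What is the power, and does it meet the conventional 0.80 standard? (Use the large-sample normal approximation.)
Power ≈ 0.37; the study is underpowered (power < 0.80)

Power calculation (one-sample t-test, normal approximation):
z_β = d · √n - z_{α/2}
z_β = 0.4 · √55 - 3.291
z_β = 0.4 · 7.416 - 3.291
z_β = -0.324

Power = Φ(z_β) = Φ(-0.324) ≈ 0.373

Effect size d = 0.4 is small by Cohen's convention (0.2/0.5/0.8).

Threshold: power ≥ 0.80 is conventionally adequate.
Power ≈ 0.37 → the study is underpowered (power < 0.80).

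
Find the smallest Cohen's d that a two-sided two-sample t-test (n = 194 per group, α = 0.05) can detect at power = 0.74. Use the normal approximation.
d ≈ 0.26

Minimum detectable effect (two-sample t-test, normal approximation):
d = (z_{α/2} + z_β) / √(n/2)
d = (1.960 + 0.643) / √(194/2)
d = 2.603 / 9.849
d ≈ 0.26

By Cohen's convention (0.2 small / 0.5 medium / 0.8 large): small effect.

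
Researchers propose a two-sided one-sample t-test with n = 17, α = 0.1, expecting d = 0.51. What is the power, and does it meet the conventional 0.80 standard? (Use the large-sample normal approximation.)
Power ≈ 0.68; the study is underpowered (power < 0.80)

Power calculation (one-sample t-test, normal approximation):
z_β = d · √n - z_{α/2}
z_β = 0.51 · √17 - 1.645
z_β = 0.51 · 4.123 - 1.645
z_β = 0.458

Power = Φ(z_β) = Φ(0.458) ≈ 0.676

Effect size d = 0.51 is medium by Cohen's convention (0.2/0.5/0.8).

Threshold: power ≥ 0.80 is conventionally adequate.
Power ≈ 0.68 → the study is underpowered (power < 0.80).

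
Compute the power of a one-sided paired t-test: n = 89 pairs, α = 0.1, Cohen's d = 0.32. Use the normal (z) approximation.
Power ≈ 0.96

Power calculation (paired t-test, normal approximation):
z_β = d · √n - z_α
z_β = 0.32 · √89 - 1.282
z_β = 0.32 · 9.434 - 1.282
z_β = 1.737

Power = Φ(z_β) = Φ(1.737) ≈ 0.959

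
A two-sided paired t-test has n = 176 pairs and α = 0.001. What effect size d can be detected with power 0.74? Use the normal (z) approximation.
d ≈ 0.30

Minimum detectable effect (paired t-test, normal approximation):
d = (z_{α/2} + z_β) / √n
d = (3.291 + 0.643) / √176
d = 3.934 / 13.266
d ≈ 0.30

By Cohen's convention (0.2 small / 0.5 medium / 0.8 large): small effect.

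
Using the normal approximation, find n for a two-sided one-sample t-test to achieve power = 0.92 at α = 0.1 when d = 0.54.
n = 32

Sample size formula (one-sample t-test, normal approximation):
n = ((z_{α/2} + z_β) / d)²

z_{α/2} = 1.645 (for α = 0.1, two-sided)
z_β = 1.405 (for power = 0.92)
d = 0.54

n = ((1.645 + 1.405) / 0.54)²
n = (5.648)²
n ≈ 31.90
Round up to the next whole number: n = 32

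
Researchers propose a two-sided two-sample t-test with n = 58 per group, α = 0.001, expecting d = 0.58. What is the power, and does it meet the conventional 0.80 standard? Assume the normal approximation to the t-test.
Power ≈ 0.43; the study is underpowered (power < 0.80)

Power calculation (two-sample t-test, normal approximation):
z_β = d · √(n/2) - z_{α/2}
z_β = 0.58 · √(58/2) - 3.291
z_β = 0.58 · 5.385 - 3.291
z_β = -0.167

Power = Φ(z_β) = Φ(-0.167) ≈ 0.434

Effect size d = 0.58 is medium by Cohen's convention (0.2/0.5/0.8).

Threshold: power ≥ 0.80 is conventionally adequate.
Power ≈ 0.43 → the study is underpowered (power < 0.80).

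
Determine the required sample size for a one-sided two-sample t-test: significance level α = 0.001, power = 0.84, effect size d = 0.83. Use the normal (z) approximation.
n = 49 per group

Sample size formula (two-sample t-test, normal approximation):
n = 2 · ((z_α + z_β) / d)²

z_α = 3.090 (for α = 0.001, one-sided)
z_β = 0.994 (for power = 0.84)
d = 0.83

n = 2 · ((3.090 + 0.994) / 0.83)²
n = 2 · (4.920)²
n ≈ 48.41
Round up to the next whole number: n = 49 per group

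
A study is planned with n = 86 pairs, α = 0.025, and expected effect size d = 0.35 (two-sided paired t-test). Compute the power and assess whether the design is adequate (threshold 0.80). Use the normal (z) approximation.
Power ≈ 0.84; the study is adequately powered (power ≥ 0.80)

Power calculation (paired t-test, normal approximation):
z_β = d · √n - z_{α/2}
z_β = 0.35 · √86 - 2.241
z_β = 0.35 · 9.274 - 2.241
z_β = 1.004

Power = Φ(z_β) = Φ(1.004) ≈ 0.842

Effect size d = 0.35 is small by Cohen's convention (0.2/0.5/0.8).

Threshold: power ≥ 0.80 is conventionally adequate.
Power ≈ 0.84 → the study is adequately powered (power ≥ 0.80).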